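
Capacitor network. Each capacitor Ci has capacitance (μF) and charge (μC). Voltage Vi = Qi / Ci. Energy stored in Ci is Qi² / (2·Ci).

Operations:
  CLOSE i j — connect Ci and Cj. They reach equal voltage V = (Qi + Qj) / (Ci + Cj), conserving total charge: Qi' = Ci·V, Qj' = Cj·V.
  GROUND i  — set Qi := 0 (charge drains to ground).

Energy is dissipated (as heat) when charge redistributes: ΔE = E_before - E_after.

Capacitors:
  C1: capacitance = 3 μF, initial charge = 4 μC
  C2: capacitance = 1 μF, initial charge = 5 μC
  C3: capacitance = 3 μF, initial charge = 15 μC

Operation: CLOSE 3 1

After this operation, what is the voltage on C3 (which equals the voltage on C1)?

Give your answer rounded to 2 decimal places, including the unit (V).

Initial: C1(3μF, Q=4μC, V=1.33V), C2(1μF, Q=5μC, V=5.00V), C3(3μF, Q=15μC, V=5.00V)
Op 1: CLOSE 3-1: Q_total=19.00, C_total=6.00, V=3.17; Q3=9.50, Q1=9.50; dissipated=10.083

Answer: 3.17 V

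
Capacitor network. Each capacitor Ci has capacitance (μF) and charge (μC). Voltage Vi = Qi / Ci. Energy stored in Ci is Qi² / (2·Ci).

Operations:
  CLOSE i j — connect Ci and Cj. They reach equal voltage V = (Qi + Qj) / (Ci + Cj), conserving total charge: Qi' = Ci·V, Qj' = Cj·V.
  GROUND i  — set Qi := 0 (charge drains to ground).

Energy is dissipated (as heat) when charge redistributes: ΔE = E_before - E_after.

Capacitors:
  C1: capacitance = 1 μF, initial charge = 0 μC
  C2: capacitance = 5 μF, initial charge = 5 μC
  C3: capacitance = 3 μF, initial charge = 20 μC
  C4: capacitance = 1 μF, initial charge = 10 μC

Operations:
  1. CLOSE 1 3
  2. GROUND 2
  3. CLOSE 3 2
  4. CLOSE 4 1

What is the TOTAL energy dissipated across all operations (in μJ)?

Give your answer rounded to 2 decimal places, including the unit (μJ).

Answer: 48.85 μJ

Derivation:
Initial: C1(1μF, Q=0μC, V=0.00V), C2(5μF, Q=5μC, V=1.00V), C3(3μF, Q=20μC, V=6.67V), C4(1μF, Q=10μC, V=10.00V)
Op 1: CLOSE 1-3: Q_total=20.00, C_total=4.00, V=5.00; Q1=5.00, Q3=15.00; dissipated=16.667
Op 2: GROUND 2: Q2=0; energy lost=2.500
Op 3: CLOSE 3-2: Q_total=15.00, C_total=8.00, V=1.88; Q3=5.62, Q2=9.38; dissipated=23.438
Op 4: CLOSE 4-1: Q_total=15.00, C_total=2.00, V=7.50; Q4=7.50, Q1=7.50; dissipated=6.250
Total dissipated: 48.854 μJ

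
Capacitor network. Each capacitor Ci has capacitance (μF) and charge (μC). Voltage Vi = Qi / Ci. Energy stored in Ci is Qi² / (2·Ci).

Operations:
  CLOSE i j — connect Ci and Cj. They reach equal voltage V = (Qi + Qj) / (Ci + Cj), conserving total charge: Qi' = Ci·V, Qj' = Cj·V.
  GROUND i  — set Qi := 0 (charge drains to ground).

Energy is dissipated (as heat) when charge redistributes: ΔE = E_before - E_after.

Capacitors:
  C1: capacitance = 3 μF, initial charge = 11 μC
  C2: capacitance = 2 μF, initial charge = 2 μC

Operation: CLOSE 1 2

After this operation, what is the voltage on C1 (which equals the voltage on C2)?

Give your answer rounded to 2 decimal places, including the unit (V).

Answer: 2.60 V

Derivation:
Initial: C1(3μF, Q=11μC, V=3.67V), C2(2μF, Q=2μC, V=1.00V)
Op 1: CLOSE 1-2: Q_total=13.00, C_total=5.00, V=2.60; Q1=7.80, Q2=5.20; dissipated=4.267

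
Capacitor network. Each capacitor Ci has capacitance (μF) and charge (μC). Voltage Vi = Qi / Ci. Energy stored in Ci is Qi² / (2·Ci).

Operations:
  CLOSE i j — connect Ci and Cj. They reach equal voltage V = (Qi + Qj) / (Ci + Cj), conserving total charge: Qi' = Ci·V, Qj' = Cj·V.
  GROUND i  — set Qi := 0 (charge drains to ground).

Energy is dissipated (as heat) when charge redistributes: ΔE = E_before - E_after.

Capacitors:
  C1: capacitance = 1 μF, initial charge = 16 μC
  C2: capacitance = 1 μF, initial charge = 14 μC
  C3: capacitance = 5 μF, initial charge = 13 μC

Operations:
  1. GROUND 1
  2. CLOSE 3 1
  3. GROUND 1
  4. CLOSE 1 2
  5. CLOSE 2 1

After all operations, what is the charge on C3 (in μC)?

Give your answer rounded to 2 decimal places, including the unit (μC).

Answer: 10.83 μC

Derivation:
Initial: C1(1μF, Q=16μC, V=16.00V), C2(1μF, Q=14μC, V=14.00V), C3(5μF, Q=13μC, V=2.60V)
Op 1: GROUND 1: Q1=0; energy lost=128.000
Op 2: CLOSE 3-1: Q_total=13.00, C_total=6.00, V=2.17; Q3=10.83, Q1=2.17; dissipated=2.817
Op 3: GROUND 1: Q1=0; energy lost=2.347
Op 4: CLOSE 1-2: Q_total=14.00, C_total=2.00, V=7.00; Q1=7.00, Q2=7.00; dissipated=49.000
Op 5: CLOSE 2-1: Q_total=14.00, C_total=2.00, V=7.00; Q2=7.00, Q1=7.00; dissipated=0.000
Final charges: Q1=7.00, Q2=7.00, Q3=10.83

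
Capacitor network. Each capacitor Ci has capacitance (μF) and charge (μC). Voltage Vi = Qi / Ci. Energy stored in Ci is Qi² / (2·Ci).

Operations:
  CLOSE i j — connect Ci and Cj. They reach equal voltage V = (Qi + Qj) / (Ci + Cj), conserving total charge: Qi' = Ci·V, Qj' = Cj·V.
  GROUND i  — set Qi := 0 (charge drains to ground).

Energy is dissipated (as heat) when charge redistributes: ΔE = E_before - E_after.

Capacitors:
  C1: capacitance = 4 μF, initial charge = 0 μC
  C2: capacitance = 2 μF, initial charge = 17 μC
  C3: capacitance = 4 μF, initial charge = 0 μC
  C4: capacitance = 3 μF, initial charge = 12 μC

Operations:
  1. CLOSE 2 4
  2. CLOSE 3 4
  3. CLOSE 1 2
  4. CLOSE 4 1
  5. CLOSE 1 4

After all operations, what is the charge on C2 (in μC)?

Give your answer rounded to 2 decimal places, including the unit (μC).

Initial: C1(4μF, Q=0μC, V=0.00V), C2(2μF, Q=17μC, V=8.50V), C3(4μF, Q=0μC, V=0.00V), C4(3μF, Q=12μC, V=4.00V)
Op 1: CLOSE 2-4: Q_total=29.00, C_total=5.00, V=5.80; Q2=11.60, Q4=17.40; dissipated=12.150
Op 2: CLOSE 3-4: Q_total=17.40, C_total=7.00, V=2.49; Q3=9.94, Q4=7.46; dissipated=28.834
Op 3: CLOSE 1-2: Q_total=11.60, C_total=6.00, V=1.93; Q1=7.73, Q2=3.87; dissipated=22.427
Op 4: CLOSE 4-1: Q_total=15.19, C_total=7.00, V=2.17; Q4=6.51, Q1=8.68; dissipated=0.262
Op 5: CLOSE 1-4: Q_total=15.19, C_total=7.00, V=2.17; Q1=8.68, Q4=6.51; dissipated=0.000
Final charges: Q1=8.68, Q2=3.87, Q3=9.94, Q4=6.51

Answer: 3.87 μC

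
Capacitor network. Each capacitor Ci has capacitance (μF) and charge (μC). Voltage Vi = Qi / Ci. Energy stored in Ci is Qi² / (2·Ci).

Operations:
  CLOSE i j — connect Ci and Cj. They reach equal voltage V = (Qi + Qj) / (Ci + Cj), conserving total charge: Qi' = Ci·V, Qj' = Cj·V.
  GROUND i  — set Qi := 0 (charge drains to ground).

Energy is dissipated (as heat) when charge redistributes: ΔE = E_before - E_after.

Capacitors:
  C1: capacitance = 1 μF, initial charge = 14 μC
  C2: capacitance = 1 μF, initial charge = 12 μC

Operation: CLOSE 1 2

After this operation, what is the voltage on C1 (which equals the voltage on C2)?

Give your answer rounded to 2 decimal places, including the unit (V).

Initial: C1(1μF, Q=14μC, V=14.00V), C2(1μF, Q=12μC, V=12.00V)
Op 1: CLOSE 1-2: Q_total=26.00, C_total=2.00, V=13.00; Q1=13.00, Q2=13.00; dissipated=1.000

Answer: 13.00 V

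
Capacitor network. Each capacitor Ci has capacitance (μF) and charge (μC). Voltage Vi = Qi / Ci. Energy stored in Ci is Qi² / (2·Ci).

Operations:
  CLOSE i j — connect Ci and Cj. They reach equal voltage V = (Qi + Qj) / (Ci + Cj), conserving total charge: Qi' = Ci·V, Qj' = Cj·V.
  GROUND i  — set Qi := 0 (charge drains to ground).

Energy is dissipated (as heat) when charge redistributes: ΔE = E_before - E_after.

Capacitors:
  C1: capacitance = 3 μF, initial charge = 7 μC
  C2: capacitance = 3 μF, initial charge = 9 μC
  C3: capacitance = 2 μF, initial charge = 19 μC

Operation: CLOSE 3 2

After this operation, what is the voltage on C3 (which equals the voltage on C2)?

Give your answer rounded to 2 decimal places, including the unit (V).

Answer: 5.60 V

Derivation:
Initial: C1(3μF, Q=7μC, V=2.33V), C2(3μF, Q=9μC, V=3.00V), C3(2μF, Q=19μC, V=9.50V)
Op 1: CLOSE 3-2: Q_total=28.00, C_total=5.00, V=5.60; Q3=11.20, Q2=16.80; dissipated=25.350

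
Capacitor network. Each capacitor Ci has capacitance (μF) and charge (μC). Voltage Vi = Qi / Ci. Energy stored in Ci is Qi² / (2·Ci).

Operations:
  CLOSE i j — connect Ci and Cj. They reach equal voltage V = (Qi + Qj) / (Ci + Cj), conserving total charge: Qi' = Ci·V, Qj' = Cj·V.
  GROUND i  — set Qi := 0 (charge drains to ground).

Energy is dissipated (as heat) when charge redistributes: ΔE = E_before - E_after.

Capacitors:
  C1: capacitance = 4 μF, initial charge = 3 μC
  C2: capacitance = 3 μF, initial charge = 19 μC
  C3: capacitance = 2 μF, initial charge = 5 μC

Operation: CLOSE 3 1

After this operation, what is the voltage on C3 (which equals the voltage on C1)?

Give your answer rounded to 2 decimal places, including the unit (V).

Initial: C1(4μF, Q=3μC, V=0.75V), C2(3μF, Q=19μC, V=6.33V), C3(2μF, Q=5μC, V=2.50V)
Op 1: CLOSE 3-1: Q_total=8.00, C_total=6.00, V=1.33; Q3=2.67, Q1=5.33; dissipated=2.042

Answer: 1.33 V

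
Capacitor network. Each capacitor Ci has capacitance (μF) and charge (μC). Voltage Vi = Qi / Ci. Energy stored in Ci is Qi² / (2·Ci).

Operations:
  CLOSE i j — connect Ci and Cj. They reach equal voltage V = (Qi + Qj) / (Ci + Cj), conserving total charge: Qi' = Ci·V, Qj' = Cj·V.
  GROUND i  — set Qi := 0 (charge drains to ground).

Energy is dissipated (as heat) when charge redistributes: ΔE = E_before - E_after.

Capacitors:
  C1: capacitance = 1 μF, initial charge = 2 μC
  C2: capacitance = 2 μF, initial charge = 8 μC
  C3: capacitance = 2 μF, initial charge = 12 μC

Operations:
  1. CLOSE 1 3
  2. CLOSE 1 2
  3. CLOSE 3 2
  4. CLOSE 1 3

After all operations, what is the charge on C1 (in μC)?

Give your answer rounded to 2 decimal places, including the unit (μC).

Initial: C1(1μF, Q=2μC, V=2.00V), C2(2μF, Q=8μC, V=4.00V), C3(2μF, Q=12μC, V=6.00V)
Op 1: CLOSE 1-3: Q_total=14.00, C_total=3.00, V=4.67; Q1=4.67, Q3=9.33; dissipated=5.333
Op 2: CLOSE 1-2: Q_total=12.67, C_total=3.00, V=4.22; Q1=4.22, Q2=8.44; dissipated=0.148
Op 3: CLOSE 3-2: Q_total=17.78, C_total=4.00, V=4.44; Q3=8.89, Q2=8.89; dissipated=0.099
Op 4: CLOSE 1-3: Q_total=13.11, C_total=3.00, V=4.37; Q1=4.37, Q3=8.74; dissipated=0.016
Final charges: Q1=4.37, Q2=8.89, Q3=8.74

Answer: 4.37 μC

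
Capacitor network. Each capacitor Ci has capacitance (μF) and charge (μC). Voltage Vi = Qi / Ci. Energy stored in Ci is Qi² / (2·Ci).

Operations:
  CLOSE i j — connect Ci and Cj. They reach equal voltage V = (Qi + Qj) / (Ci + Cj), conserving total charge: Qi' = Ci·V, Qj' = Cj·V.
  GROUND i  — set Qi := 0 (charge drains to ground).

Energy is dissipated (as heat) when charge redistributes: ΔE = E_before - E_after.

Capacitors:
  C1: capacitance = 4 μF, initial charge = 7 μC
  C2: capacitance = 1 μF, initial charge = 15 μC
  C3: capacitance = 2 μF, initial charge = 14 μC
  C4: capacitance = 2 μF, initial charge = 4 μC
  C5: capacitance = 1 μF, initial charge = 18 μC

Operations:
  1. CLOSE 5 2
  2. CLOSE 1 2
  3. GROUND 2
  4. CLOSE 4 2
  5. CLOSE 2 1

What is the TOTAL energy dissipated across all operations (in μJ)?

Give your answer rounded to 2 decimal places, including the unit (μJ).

Answer: 106.19 μJ

Derivation:
Initial: C1(4μF, Q=7μC, V=1.75V), C2(1μF, Q=15μC, V=15.00V), C3(2μF, Q=14μC, V=7.00V), C4(2μF, Q=4μC, V=2.00V), C5(1μF, Q=18μC, V=18.00V)
Op 1: CLOSE 5-2: Q_total=33.00, C_total=2.00, V=16.50; Q5=16.50, Q2=16.50; dissipated=2.250
Op 2: CLOSE 1-2: Q_total=23.50, C_total=5.00, V=4.70; Q1=18.80, Q2=4.70; dissipated=87.025
Op 3: GROUND 2: Q2=0; energy lost=11.045
Op 4: CLOSE 4-2: Q_total=4.00, C_total=3.00, V=1.33; Q4=2.67, Q2=1.33; dissipated=1.333
Op 5: CLOSE 2-1: Q_total=20.13, C_total=5.00, V=4.03; Q2=4.03, Q1=16.11; dissipated=4.534
Total dissipated: 106.187 μJ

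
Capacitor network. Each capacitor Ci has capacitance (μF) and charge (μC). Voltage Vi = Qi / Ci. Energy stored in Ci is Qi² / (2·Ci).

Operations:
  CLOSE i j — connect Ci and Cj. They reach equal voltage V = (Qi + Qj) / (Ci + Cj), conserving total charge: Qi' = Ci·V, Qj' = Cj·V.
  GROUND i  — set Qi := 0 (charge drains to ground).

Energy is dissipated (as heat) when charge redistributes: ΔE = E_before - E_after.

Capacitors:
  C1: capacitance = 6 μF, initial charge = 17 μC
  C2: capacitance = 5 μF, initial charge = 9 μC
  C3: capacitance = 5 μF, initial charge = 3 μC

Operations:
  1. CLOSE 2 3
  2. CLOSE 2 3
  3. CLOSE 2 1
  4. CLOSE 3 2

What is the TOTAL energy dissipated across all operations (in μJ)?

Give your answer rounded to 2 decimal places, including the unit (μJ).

Initial: C1(6μF, Q=17μC, V=2.83V), C2(5μF, Q=9μC, V=1.80V), C3(5μF, Q=3μC, V=0.60V)
Op 1: CLOSE 2-3: Q_total=12.00, C_total=10.00, V=1.20; Q2=6.00, Q3=6.00; dissipated=1.800
Op 2: CLOSE 2-3: Q_total=12.00, C_total=10.00, V=1.20; Q2=6.00, Q3=6.00; dissipated=0.000
Op 3: CLOSE 2-1: Q_total=23.00, C_total=11.00, V=2.09; Q2=10.45, Q1=12.55; dissipated=3.638
Op 4: CLOSE 3-2: Q_total=16.45, C_total=10.00, V=1.65; Q3=8.23, Q2=8.23; dissipated=0.992
Total dissipated: 6.430 μJ

Answer: 6.43 μJ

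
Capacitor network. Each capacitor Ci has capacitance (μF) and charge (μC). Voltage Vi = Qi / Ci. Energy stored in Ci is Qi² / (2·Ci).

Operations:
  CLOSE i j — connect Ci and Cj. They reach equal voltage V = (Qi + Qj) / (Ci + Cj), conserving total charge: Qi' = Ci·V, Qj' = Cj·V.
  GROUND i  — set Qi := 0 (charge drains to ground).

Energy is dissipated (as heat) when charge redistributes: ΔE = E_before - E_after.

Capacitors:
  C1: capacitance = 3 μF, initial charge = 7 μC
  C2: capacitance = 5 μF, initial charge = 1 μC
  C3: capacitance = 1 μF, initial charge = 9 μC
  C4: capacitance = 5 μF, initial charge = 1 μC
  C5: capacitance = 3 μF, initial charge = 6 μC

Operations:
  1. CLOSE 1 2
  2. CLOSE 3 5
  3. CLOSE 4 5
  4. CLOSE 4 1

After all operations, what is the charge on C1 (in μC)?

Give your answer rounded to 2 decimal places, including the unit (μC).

Answer: 4.00 μC

Derivation:
Initial: C1(3μF, Q=7μC, V=2.33V), C2(5μF, Q=1μC, V=0.20V), C3(1μF, Q=9μC, V=9.00V), C4(5μF, Q=1μC, V=0.20V), C5(3μF, Q=6μC, V=2.00V)
Op 1: CLOSE 1-2: Q_total=8.00, C_total=8.00, V=1.00; Q1=3.00, Q2=5.00; dissipated=4.267
Op 2: CLOSE 3-5: Q_total=15.00, C_total=4.00, V=3.75; Q3=3.75, Q5=11.25; dissipated=18.375
Op 3: CLOSE 4-5: Q_total=12.25, C_total=8.00, V=1.53; Q4=7.66, Q5=4.59; dissipated=11.815
Op 4: CLOSE 4-1: Q_total=10.66, C_total=8.00, V=1.33; Q4=6.66, Q1=4.00; dissipated=0.265
Final charges: Q1=4.00, Q2=5.00, Q3=3.75, Q4=6.66, Q5=4.59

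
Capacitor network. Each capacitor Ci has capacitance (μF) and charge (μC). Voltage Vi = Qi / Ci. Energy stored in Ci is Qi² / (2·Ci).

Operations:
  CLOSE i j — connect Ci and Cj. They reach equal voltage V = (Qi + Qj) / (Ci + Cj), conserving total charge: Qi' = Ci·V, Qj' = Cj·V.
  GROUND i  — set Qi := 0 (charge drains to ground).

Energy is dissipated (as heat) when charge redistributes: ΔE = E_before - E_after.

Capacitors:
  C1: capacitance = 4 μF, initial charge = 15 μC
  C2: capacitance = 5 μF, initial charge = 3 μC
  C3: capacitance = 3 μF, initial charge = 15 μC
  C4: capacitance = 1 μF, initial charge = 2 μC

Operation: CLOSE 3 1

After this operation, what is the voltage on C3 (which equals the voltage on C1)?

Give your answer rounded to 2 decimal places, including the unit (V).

Initial: C1(4μF, Q=15μC, V=3.75V), C2(5μF, Q=3μC, V=0.60V), C3(3μF, Q=15μC, V=5.00V), C4(1μF, Q=2μC, V=2.00V)
Op 1: CLOSE 3-1: Q_total=30.00, C_total=7.00, V=4.29; Q3=12.86, Q1=17.14; dissipated=1.339

Answer: 4.29 V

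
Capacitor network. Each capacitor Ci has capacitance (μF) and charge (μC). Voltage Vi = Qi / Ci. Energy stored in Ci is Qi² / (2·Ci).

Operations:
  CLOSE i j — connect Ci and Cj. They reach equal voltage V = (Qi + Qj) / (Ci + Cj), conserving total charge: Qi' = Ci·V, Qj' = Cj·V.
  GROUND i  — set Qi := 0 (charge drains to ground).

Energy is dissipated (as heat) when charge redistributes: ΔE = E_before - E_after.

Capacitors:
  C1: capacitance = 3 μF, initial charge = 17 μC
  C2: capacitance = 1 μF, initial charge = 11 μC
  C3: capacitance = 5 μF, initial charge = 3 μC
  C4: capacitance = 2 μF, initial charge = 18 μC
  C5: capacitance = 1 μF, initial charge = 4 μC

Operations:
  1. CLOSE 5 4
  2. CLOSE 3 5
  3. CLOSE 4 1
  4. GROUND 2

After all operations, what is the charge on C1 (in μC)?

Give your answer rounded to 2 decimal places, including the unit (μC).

Initial: C1(3μF, Q=17μC, V=5.67V), C2(1μF, Q=11μC, V=11.00V), C3(5μF, Q=3μC, V=0.60V), C4(2μF, Q=18μC, V=9.00V), C5(1μF, Q=4μC, V=4.00V)
Op 1: CLOSE 5-4: Q_total=22.00, C_total=3.00, V=7.33; Q5=7.33, Q4=14.67; dissipated=8.333
Op 2: CLOSE 3-5: Q_total=10.33, C_total=6.00, V=1.72; Q3=8.61, Q5=1.72; dissipated=18.891
Op 3: CLOSE 4-1: Q_total=31.67, C_total=5.00, V=6.33; Q4=12.67, Q1=19.00; dissipated=1.667
Op 4: GROUND 2: Q2=0; energy lost=60.500
Final charges: Q1=19.00, Q2=0.00, Q3=8.61, Q4=12.67, Q5=1.72

Answer: 19.00 μC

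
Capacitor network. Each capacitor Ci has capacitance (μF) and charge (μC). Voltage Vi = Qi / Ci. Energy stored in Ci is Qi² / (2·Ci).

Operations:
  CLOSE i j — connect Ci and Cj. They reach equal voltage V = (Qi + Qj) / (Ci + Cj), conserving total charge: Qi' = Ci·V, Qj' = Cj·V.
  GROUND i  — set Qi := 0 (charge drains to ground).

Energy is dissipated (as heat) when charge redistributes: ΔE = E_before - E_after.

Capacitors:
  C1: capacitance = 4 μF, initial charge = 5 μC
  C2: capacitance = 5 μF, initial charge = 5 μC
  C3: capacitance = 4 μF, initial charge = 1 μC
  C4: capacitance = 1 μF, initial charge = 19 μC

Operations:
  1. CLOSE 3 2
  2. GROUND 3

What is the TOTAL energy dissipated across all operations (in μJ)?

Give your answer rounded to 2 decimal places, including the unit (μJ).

Answer: 1.51 μJ

Derivation:
Initial: C1(4μF, Q=5μC, V=1.25V), C2(5μF, Q=5μC, V=1.00V), C3(4μF, Q=1μC, V=0.25V), C4(1μF, Q=19μC, V=19.00V)
Op 1: CLOSE 3-2: Q_total=6.00, C_total=9.00, V=0.67; Q3=2.67, Q2=3.33; dissipated=0.625
Op 2: GROUND 3: Q3=0; energy lost=0.889
Total dissipated: 1.514 μJ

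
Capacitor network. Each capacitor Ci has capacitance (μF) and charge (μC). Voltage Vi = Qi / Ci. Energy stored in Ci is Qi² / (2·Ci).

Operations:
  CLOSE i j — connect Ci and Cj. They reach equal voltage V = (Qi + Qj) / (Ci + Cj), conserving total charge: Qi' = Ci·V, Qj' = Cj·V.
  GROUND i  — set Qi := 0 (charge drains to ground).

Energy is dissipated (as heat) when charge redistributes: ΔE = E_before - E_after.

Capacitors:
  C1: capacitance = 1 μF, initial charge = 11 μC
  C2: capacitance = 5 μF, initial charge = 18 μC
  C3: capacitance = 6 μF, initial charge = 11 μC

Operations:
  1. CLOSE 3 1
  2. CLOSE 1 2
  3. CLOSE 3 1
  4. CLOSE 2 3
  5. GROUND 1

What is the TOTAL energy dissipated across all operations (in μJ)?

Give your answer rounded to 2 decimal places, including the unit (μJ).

Initial: C1(1μF, Q=11μC, V=11.00V), C2(5μF, Q=18μC, V=3.60V), C3(6μF, Q=11μC, V=1.83V)
Op 1: CLOSE 3-1: Q_total=22.00, C_total=7.00, V=3.14; Q3=18.86, Q1=3.14; dissipated=36.012
Op 2: CLOSE 1-2: Q_total=21.14, C_total=6.00, V=3.52; Q1=3.52, Q2=17.62; dissipated=0.087
Op 3: CLOSE 3-1: Q_total=22.38, C_total=7.00, V=3.20; Q3=19.18, Q1=3.20; dissipated=0.062
Op 4: CLOSE 2-3: Q_total=36.80, C_total=11.00, V=3.35; Q2=16.73, Q3=20.07; dissipated=0.145
Op 5: GROUND 1: Q1=0; energy lost=5.111
Total dissipated: 41.418 μJ

Answer: 41.42 μJ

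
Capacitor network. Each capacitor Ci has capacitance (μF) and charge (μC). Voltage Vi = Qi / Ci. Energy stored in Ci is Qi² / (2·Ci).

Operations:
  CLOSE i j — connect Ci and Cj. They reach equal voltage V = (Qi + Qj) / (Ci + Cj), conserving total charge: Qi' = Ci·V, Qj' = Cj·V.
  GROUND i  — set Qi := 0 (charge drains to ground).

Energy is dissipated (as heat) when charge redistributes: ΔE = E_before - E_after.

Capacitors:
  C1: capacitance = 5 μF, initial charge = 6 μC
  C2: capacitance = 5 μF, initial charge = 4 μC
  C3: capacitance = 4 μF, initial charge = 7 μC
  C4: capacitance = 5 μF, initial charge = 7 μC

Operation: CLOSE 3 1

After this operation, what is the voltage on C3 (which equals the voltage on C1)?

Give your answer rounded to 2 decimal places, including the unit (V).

Answer: 1.44 V

Derivation:
Initial: C1(5μF, Q=6μC, V=1.20V), C2(5μF, Q=4μC, V=0.80V), C3(4μF, Q=7μC, V=1.75V), C4(5μF, Q=7μC, V=1.40V)
Op 1: CLOSE 3-1: Q_total=13.00, C_total=9.00, V=1.44; Q3=5.78, Q1=7.22; dissipated=0.336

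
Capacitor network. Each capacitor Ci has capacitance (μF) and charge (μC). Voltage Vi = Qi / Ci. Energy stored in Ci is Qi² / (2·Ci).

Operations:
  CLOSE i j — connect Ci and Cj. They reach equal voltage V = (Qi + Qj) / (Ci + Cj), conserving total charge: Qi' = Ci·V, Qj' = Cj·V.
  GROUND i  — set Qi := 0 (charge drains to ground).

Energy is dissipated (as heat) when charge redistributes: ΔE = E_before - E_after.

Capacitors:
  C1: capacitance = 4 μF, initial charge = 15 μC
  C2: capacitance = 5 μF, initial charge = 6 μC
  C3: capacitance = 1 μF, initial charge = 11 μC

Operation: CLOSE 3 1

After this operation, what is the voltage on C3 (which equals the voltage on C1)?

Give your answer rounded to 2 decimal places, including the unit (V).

Answer: 5.20 V

Derivation:
Initial: C1(4μF, Q=15μC, V=3.75V), C2(5μF, Q=6μC, V=1.20V), C3(1μF, Q=11μC, V=11.00V)
Op 1: CLOSE 3-1: Q_total=26.00, C_total=5.00, V=5.20; Q3=5.20, Q1=20.80; dissipated=21.025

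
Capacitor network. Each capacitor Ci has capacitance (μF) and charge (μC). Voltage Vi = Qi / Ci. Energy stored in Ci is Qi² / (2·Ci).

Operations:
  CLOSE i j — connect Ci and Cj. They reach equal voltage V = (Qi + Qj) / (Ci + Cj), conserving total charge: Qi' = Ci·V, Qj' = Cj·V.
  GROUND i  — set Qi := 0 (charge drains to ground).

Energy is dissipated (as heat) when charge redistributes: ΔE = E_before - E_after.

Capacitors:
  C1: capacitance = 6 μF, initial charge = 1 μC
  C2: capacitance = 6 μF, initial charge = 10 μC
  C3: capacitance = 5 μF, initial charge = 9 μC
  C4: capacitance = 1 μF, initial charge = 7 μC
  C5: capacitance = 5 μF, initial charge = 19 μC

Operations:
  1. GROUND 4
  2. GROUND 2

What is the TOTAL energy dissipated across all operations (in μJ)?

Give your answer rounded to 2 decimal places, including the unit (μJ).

Answer: 32.83 μJ

Derivation:
Initial: C1(6μF, Q=1μC, V=0.17V), C2(6μF, Q=10μC, V=1.67V), C3(5μF, Q=9μC, V=1.80V), C4(1μF, Q=7μC, V=7.00V), C5(5μF, Q=19μC, V=3.80V)
Op 1: GROUND 4: Q4=0; energy lost=24.500
Op 2: GROUND 2: Q2=0; energy lost=8.333
Total dissipated: 32.833 μJ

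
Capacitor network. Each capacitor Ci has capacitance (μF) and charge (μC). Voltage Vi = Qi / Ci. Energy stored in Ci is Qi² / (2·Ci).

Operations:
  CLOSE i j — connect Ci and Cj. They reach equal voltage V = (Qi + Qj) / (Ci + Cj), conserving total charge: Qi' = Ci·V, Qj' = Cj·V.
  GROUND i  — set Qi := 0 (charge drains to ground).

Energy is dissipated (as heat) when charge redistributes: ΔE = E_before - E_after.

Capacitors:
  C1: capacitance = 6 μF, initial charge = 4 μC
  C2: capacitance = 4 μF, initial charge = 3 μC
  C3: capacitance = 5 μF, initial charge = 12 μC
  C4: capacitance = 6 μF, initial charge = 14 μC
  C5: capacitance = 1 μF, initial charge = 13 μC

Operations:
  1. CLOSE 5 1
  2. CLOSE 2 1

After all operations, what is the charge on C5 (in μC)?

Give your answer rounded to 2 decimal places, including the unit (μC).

Initial: C1(6μF, Q=4μC, V=0.67V), C2(4μF, Q=3μC, V=0.75V), C3(5μF, Q=12μC, V=2.40V), C4(6μF, Q=14μC, V=2.33V), C5(1μF, Q=13μC, V=13.00V)
Op 1: CLOSE 5-1: Q_total=17.00, C_total=7.00, V=2.43; Q5=2.43, Q1=14.57; dissipated=65.190
Op 2: CLOSE 2-1: Q_total=17.57, C_total=10.00, V=1.76; Q2=7.03, Q1=10.54; dissipated=3.381
Final charges: Q1=10.54, Q2=7.03, Q3=12.00, Q4=14.00, Q5=2.43

Answer: 2.43 μC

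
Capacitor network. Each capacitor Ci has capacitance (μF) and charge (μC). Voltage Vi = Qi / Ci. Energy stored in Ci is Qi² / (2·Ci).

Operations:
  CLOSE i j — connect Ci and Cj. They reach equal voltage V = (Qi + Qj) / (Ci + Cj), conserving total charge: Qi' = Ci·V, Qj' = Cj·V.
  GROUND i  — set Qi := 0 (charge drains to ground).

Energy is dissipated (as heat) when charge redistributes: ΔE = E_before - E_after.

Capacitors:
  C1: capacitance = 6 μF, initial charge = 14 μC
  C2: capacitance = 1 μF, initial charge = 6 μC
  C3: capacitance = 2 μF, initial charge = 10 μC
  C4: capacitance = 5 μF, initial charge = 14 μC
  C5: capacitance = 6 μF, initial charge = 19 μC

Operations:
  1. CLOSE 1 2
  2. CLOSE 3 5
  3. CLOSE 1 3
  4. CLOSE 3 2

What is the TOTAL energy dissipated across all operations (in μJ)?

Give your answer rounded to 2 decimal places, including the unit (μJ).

Answer: 8.74 μJ

Derivation:
Initial: C1(6μF, Q=14μC, V=2.33V), C2(1μF, Q=6μC, V=6.00V), C3(2μF, Q=10μC, V=5.00V), C4(5μF, Q=14μC, V=2.80V), C5(6μF, Q=19μC, V=3.17V)
Op 1: CLOSE 1-2: Q_total=20.00, C_total=7.00, V=2.86; Q1=17.14, Q2=2.86; dissipated=5.762
Op 2: CLOSE 3-5: Q_total=29.00, C_total=8.00, V=3.62; Q3=7.25, Q5=21.75; dissipated=2.521
Op 3: CLOSE 1-3: Q_total=24.39, C_total=8.00, V=3.05; Q1=18.29, Q3=6.10; dissipated=0.442
Op 4: CLOSE 3-2: Q_total=8.96, C_total=3.00, V=2.99; Q3=5.97, Q2=2.99; dissipated=0.012
Total dissipated: 8.737 μJ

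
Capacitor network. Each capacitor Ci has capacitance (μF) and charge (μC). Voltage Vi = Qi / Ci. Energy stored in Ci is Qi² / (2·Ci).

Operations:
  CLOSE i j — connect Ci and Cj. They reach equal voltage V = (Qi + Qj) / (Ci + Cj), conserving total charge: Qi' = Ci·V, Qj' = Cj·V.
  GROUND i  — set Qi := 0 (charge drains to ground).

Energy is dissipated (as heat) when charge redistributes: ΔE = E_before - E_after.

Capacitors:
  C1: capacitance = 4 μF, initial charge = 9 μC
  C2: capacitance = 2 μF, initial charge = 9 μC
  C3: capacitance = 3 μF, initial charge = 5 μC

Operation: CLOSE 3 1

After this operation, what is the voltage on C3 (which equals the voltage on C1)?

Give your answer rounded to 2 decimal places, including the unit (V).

Answer: 2.00 V

Derivation:
Initial: C1(4μF, Q=9μC, V=2.25V), C2(2μF, Q=9μC, V=4.50V), C3(3μF, Q=5μC, V=1.67V)
Op 1: CLOSE 3-1: Q_total=14.00, C_total=7.00, V=2.00; Q3=6.00, Q1=8.00; dissipated=0.292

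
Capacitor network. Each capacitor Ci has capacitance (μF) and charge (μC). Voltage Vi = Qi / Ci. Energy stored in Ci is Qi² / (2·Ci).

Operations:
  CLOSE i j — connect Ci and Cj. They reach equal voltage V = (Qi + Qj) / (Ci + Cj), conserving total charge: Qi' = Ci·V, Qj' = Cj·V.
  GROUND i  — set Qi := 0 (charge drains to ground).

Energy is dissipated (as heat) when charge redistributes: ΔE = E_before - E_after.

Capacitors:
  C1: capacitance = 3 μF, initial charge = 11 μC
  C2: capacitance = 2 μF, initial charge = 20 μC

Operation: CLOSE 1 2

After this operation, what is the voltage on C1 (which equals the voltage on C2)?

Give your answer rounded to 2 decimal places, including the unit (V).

Answer: 6.20 V

Derivation:
Initial: C1(3μF, Q=11μC, V=3.67V), C2(2μF, Q=20μC, V=10.00V)
Op 1: CLOSE 1-2: Q_total=31.00, C_total=5.00, V=6.20; Q1=18.60, Q2=12.40; dissipated=24.067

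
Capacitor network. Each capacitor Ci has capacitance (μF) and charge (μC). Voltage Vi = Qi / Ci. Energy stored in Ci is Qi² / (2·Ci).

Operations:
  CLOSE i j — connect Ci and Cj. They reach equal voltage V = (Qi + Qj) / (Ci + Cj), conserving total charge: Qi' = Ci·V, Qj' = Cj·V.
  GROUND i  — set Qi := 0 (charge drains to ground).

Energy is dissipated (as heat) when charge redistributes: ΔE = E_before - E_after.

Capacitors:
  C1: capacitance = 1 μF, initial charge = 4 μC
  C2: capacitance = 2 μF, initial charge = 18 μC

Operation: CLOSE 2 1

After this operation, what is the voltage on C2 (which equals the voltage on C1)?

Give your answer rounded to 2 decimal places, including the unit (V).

Answer: 7.33 V

Derivation:
Initial: C1(1μF, Q=4μC, V=4.00V), C2(2μF, Q=18μC, V=9.00V)
Op 1: CLOSE 2-1: Q_total=22.00, C_total=3.00, V=7.33; Q2=14.67, Q1=7.33; dissipated=8.333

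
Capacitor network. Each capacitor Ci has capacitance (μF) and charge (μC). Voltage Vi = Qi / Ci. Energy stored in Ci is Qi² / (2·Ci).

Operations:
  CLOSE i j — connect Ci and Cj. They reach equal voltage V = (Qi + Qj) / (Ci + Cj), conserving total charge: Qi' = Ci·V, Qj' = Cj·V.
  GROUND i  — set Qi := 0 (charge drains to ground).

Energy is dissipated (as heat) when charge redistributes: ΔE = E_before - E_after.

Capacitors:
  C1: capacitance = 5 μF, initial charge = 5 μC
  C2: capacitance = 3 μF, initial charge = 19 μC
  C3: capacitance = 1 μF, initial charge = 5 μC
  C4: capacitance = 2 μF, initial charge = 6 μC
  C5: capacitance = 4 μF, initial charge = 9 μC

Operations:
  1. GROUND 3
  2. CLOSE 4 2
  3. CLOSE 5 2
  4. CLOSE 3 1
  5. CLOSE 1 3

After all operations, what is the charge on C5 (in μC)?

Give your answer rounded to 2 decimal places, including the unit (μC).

Answer: 13.71 μC

Derivation:
Initial: C1(5μF, Q=5μC, V=1.00V), C2(3μF, Q=19μC, V=6.33V), C3(1μF, Q=5μC, V=5.00V), C4(2μF, Q=6μC, V=3.00V), C5(4μF, Q=9μC, V=2.25V)
Op 1: GROUND 3: Q3=0; energy lost=12.500
Op 2: CLOSE 4-2: Q_total=25.00, C_total=5.00, V=5.00; Q4=10.00, Q2=15.00; dissipated=6.667
Op 3: CLOSE 5-2: Q_total=24.00, C_total=7.00, V=3.43; Q5=13.71, Q2=10.29; dissipated=6.482
Op 4: CLOSE 3-1: Q_total=5.00, C_total=6.00, V=0.83; Q3=0.83, Q1=4.17; dissipated=0.417
Op 5: CLOSE 1-3: Q_total=5.00, C_total=6.00, V=0.83; Q1=4.17, Q3=0.83; dissipated=0.000
Final charges: Q1=4.17, Q2=10.29, Q3=0.83, Q4=10.00, Q5=13.71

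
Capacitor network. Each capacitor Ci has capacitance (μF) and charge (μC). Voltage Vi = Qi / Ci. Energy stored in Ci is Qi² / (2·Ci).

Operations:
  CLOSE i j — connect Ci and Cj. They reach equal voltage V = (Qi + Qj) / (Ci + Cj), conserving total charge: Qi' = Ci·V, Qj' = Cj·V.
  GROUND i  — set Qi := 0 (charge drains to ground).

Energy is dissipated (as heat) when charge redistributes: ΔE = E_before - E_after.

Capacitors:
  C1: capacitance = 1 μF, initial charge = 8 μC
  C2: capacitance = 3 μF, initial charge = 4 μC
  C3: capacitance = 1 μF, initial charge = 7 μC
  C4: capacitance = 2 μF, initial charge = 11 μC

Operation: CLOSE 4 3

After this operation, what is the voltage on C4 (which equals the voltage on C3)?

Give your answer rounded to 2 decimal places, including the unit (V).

Answer: 6.00 V

Derivation:
Initial: C1(1μF, Q=8μC, V=8.00V), C2(3μF, Q=4μC, V=1.33V), C3(1μF, Q=7μC, V=7.00V), C4(2μF, Q=11μC, V=5.50V)
Op 1: CLOSE 4-3: Q_total=18.00, C_total=3.00, V=6.00; Q4=12.00, Q3=6.00; dissipated=0.750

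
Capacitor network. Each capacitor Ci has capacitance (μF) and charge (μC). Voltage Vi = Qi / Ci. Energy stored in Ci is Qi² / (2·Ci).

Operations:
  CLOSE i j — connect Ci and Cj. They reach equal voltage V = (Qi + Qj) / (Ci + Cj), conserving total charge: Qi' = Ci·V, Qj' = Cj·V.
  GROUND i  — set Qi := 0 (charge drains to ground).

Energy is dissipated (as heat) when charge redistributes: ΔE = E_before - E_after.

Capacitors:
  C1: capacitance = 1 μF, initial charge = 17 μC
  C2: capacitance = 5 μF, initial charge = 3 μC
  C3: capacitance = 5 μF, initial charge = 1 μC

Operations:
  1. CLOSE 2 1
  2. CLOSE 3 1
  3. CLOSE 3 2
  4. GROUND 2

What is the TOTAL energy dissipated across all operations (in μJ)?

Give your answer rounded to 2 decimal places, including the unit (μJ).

Initial: C1(1μF, Q=17μC, V=17.00V), C2(5μF, Q=3μC, V=0.60V), C3(5μF, Q=1μC, V=0.20V)
Op 1: CLOSE 2-1: Q_total=20.00, C_total=6.00, V=3.33; Q2=16.67, Q1=3.33; dissipated=112.067
Op 2: CLOSE 3-1: Q_total=4.33, C_total=6.00, V=0.72; Q3=3.61, Q1=0.72; dissipated=4.091
Op 3: CLOSE 3-2: Q_total=20.28, C_total=10.00, V=2.03; Q3=10.14, Q2=10.14; dissipated=8.522
Op 4: GROUND 2: Q2=0; energy lost=10.280
Total dissipated: 134.959 μJ

Answer: 134.96 μJ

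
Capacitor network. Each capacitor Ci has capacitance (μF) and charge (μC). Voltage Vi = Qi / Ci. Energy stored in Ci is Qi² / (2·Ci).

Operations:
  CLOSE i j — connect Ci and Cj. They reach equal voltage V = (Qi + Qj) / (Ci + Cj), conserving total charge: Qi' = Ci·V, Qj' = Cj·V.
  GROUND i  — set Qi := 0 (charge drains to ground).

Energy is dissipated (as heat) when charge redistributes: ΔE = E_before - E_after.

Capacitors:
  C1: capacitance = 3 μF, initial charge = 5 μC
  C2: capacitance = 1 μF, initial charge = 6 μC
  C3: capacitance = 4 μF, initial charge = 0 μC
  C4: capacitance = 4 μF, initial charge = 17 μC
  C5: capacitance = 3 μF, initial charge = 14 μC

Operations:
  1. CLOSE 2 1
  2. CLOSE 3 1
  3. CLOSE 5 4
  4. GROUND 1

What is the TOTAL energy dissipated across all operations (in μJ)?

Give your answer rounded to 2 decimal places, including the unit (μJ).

Initial: C1(3μF, Q=5μC, V=1.67V), C2(1μF, Q=6μC, V=6.00V), C3(4μF, Q=0μC, V=0.00V), C4(4μF, Q=17μC, V=4.25V), C5(3μF, Q=14μC, V=4.67V)
Op 1: CLOSE 2-1: Q_total=11.00, C_total=4.00, V=2.75; Q2=2.75, Q1=8.25; dissipated=7.042
Op 2: CLOSE 3-1: Q_total=8.25, C_total=7.00, V=1.18; Q3=4.71, Q1=3.54; dissipated=6.482
Op 3: CLOSE 5-4: Q_total=31.00, C_total=7.00, V=4.43; Q5=13.29, Q4=17.71; dissipated=0.149
Op 4: GROUND 1: Q1=0; energy lost=2.084
Total dissipated: 15.756 μJ

Answer: 15.76 μJ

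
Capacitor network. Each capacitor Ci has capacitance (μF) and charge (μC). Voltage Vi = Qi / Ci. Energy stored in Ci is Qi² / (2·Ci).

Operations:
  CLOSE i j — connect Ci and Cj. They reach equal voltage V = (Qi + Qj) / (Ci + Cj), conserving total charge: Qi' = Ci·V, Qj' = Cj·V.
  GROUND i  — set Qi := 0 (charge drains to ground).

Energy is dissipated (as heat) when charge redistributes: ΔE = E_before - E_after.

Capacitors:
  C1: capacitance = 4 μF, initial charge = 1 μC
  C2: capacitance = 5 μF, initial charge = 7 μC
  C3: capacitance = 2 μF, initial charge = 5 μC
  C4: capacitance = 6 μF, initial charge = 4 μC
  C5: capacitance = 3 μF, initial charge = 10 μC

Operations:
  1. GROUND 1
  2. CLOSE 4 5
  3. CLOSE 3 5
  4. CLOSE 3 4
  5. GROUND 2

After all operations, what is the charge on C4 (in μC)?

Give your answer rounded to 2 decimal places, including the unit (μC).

Answer: 9.90 μC

Derivation:
Initial: C1(4μF, Q=1μC, V=0.25V), C2(5μF, Q=7μC, V=1.40V), C3(2μF, Q=5μC, V=2.50V), C4(6μF, Q=4μC, V=0.67V), C5(3μF, Q=10μC, V=3.33V)
Op 1: GROUND 1: Q1=0; energy lost=0.125
Op 2: CLOSE 4-5: Q_total=14.00, C_total=9.00, V=1.56; Q4=9.33, Q5=4.67; dissipated=7.111
Op 3: CLOSE 3-5: Q_total=9.67, C_total=5.00, V=1.93; Q3=3.87, Q5=5.80; dissipated=0.535
Op 4: CLOSE 3-4: Q_total=13.20, C_total=8.00, V=1.65; Q3=3.30, Q4=9.90; dissipated=0.107
Op 5: GROUND 2: Q2=0; energy lost=4.900
Final charges: Q1=0.00, Q2=0.00, Q3=3.30, Q4=9.90, Q5=5.80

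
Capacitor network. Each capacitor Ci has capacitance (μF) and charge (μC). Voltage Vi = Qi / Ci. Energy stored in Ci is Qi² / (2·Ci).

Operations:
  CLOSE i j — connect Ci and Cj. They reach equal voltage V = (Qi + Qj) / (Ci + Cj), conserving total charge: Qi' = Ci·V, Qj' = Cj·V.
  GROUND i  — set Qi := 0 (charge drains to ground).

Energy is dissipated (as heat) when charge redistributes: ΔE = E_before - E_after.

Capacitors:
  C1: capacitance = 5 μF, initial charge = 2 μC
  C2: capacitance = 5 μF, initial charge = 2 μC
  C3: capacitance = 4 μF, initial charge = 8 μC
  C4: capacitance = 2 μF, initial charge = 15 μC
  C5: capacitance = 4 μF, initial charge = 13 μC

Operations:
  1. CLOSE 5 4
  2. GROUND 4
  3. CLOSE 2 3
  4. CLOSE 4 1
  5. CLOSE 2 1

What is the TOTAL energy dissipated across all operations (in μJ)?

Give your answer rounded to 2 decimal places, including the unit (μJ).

Initial: C1(5μF, Q=2μC, V=0.40V), C2(5μF, Q=2μC, V=0.40V), C3(4μF, Q=8μC, V=2.00V), C4(2μF, Q=15μC, V=7.50V), C5(4μF, Q=13μC, V=3.25V)
Op 1: CLOSE 5-4: Q_total=28.00, C_total=6.00, V=4.67; Q5=18.67, Q4=9.33; dissipated=12.042
Op 2: GROUND 4: Q4=0; energy lost=21.778
Op 3: CLOSE 2-3: Q_total=10.00, C_total=9.00, V=1.11; Q2=5.56, Q3=4.44; dissipated=2.844
Op 4: CLOSE 4-1: Q_total=2.00, C_total=7.00, V=0.29; Q4=0.57, Q1=1.43; dissipated=0.114
Op 5: CLOSE 2-1: Q_total=6.98, C_total=10.00, V=0.70; Q2=3.49, Q1=3.49; dissipated=0.852
Total dissipated: 37.630 μJ

Answer: 37.63 μJ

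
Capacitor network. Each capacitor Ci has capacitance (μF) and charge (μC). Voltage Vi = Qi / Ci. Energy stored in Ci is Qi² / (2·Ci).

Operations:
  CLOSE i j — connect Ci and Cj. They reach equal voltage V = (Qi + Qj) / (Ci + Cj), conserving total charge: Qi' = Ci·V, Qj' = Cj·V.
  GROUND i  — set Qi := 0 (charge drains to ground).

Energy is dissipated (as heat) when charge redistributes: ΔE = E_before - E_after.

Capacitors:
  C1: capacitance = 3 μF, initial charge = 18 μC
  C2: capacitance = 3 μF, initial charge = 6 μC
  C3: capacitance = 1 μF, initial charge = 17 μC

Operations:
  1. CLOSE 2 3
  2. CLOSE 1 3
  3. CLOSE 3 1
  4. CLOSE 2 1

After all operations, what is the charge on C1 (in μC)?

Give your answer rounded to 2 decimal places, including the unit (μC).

Initial: C1(3μF, Q=18μC, V=6.00V), C2(3μF, Q=6μC, V=2.00V), C3(1μF, Q=17μC, V=17.00V)
Op 1: CLOSE 2-3: Q_total=23.00, C_total=4.00, V=5.75; Q2=17.25, Q3=5.75; dissipated=84.375
Op 2: CLOSE 1-3: Q_total=23.75, C_total=4.00, V=5.94; Q1=17.81, Q3=5.94; dissipated=0.023
Op 3: CLOSE 3-1: Q_total=23.75, C_total=4.00, V=5.94; Q3=5.94, Q1=17.81; dissipated=0.000
Op 4: CLOSE 2-1: Q_total=35.06, C_total=6.00, V=5.84; Q2=17.53, Q1=17.53; dissipated=0.026
Final charges: Q1=17.53, Q2=17.53, Q3=5.94

Answer: 17.53 μC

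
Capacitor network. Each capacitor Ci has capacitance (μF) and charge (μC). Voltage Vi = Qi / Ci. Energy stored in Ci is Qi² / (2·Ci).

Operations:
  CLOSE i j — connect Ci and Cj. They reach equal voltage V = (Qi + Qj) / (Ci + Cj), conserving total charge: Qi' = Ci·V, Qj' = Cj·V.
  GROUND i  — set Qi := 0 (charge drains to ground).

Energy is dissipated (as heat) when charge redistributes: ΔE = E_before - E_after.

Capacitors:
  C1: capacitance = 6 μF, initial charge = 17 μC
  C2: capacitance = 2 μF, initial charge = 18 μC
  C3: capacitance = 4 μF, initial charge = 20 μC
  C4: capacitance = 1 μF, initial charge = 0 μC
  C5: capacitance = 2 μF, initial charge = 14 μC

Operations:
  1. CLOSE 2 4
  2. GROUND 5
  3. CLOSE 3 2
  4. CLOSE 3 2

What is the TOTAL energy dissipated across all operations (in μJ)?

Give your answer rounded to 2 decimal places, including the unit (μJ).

Answer: 76.67 μJ

Derivation:
Initial: C1(6μF, Q=17μC, V=2.83V), C2(2μF, Q=18μC, V=9.00V), C3(4μF, Q=20μC, V=5.00V), C4(1μF, Q=0μC, V=0.00V), C5(2μF, Q=14μC, V=7.00V)
Op 1: CLOSE 2-4: Q_total=18.00, C_total=3.00, V=6.00; Q2=12.00, Q4=6.00; dissipated=27.000
Op 2: GROUND 5: Q5=0; energy lost=49.000
Op 3: CLOSE 3-2: Q_total=32.00, C_total=6.00, V=5.33; Q3=21.33, Q2=10.67; dissipated=0.667
Op 4: CLOSE 3-2: Q_total=32.00, C_total=6.00, V=5.33; Q3=21.33, Q2=10.67; dissipated=0.000
Total dissipated: 76.667 μJ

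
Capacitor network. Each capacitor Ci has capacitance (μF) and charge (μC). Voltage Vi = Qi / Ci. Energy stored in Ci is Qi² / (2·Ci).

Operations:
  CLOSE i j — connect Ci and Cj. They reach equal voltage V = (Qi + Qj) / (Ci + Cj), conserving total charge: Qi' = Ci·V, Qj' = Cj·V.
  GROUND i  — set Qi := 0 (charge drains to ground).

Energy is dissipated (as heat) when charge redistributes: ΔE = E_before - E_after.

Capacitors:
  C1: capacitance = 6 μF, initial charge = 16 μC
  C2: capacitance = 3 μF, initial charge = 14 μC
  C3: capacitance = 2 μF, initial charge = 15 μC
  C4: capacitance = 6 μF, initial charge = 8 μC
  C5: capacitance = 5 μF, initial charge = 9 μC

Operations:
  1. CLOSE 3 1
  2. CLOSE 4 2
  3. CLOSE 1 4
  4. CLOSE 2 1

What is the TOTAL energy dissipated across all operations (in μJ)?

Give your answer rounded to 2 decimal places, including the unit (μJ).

Answer: 32.21 μJ

Derivation:
Initial: C1(6μF, Q=16μC, V=2.67V), C2(3μF, Q=14μC, V=4.67V), C3(2μF, Q=15μC, V=7.50V), C4(6μF, Q=8μC, V=1.33V), C5(5μF, Q=9μC, V=1.80V)
Op 1: CLOSE 3-1: Q_total=31.00, C_total=8.00, V=3.88; Q3=7.75, Q1=23.25; dissipated=17.521
Op 2: CLOSE 4-2: Q_total=22.00, C_total=9.00, V=2.44; Q4=14.67, Q2=7.33; dissipated=11.111
Op 3: CLOSE 1-4: Q_total=37.92, C_total=12.00, V=3.16; Q1=18.96, Q4=18.96; dissipated=3.070
Op 4: CLOSE 2-1: Q_total=26.29, C_total=9.00, V=2.92; Q2=8.76, Q1=17.53; dissipated=0.512
Total dissipated: 32.213 μJ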